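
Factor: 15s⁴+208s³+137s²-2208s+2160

Testing divisors of the constant over divisors of the leading coefficient, s = -12 is a root, so (s+12) divides it; the quotient is 15s³+28s²-199s+180.
Next, s = 4/3 is a root, giving the factor (3s-4) and quotient 5s²+16s-45.
The remaining quadratic factors as (5s-9)(s+5).

(3s-4)(5s-9)(s+12)(s+5)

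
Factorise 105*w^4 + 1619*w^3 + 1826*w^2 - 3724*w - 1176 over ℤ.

(3*w + 7)*(5*w - 6)*(7*w + 2)*(w + 14)

Among the possible rational roots, w = 6/5 is a root, so (5*w - 6) is a factor; dividing leaves 21*w^3 + 349*w^2 + 784*w + 196.
Next, w = -14 is a root, so (w + 14) is a factor; dividing leaves 21*w^2 + 55*w + 14.
The remaining quadratic factors as (3*w + 7)(7*w + 2).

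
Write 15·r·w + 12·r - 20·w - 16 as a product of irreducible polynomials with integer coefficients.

(3·r - 4)·(5·w + 4)

Group as (15·r·w + 12·r) + (-20·w - 16) = 3·r·(5·w + 4) - 4·(5·w + 4).
Both groups share the factor (5·w + 4).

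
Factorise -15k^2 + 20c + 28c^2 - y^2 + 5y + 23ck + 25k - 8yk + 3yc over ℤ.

-(y - 7c + 3k - 5)(y + 4c + 5k)

Group: -y(y + 4c + 5k) + (7c - 3k + 5)(y + 4c + 5k); both groups contain (y + 4c + 5k).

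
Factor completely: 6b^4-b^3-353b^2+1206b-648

(2b-9)(3b-2)(b+9)(b-4)

Trying the rational-root candidates, b = 9/2 is a root, so (2b-9) divides it; the quotient is 3b^3+13b^2-118b+72.
Then b = -9 is a root, so (b+9) is a factor; dividing leaves 3b^2-14b+8.
The remaining quadratic factors as (b-4)(3b-2).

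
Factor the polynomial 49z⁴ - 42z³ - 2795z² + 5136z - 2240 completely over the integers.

Testing divisors of the constant over divisors of the leading coefficient, z = -8 is a root, giving the factor (z + 8) and quotient 49z³ - 434z² + 677z - 280.
Next, z = 8/7 is a root, so (7z - 8) is a factor; dividing leaves 7z² - 54z + 35.
The remaining quadratic factors as (7z - 5)(z - 7).

(7z - 5)(7z - 8)(z + 8)(z - 7)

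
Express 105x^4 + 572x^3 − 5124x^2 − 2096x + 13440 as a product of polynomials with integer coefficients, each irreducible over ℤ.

Among the possible rational roots, x = −10 is a root, so (x + 10) is a factor; dividing leaves 105x^3 − 478x^2 − 344x + 1344.
Next, x = 8/5 is a root, so (5x − 8) divides it; the quotient is 21x^2 − 62x − 168.
The remaining quadratic factors as (3x − 14)(7x + 12).

(3x − 14)(5x − 8)(7x + 12)(x + 10)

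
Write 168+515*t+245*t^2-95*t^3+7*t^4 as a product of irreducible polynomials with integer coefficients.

(7*t+3)*(t+1)*(t-7)*(t-8)

Among the possible rational roots, t = 8 is a root, so (t-8) is a factor; dividing leaves 7*t^3-39*t^2-67*t-21.
Continuing, t = -3/7 is a root, so (7*t+3) is a factor; dividing leaves t^2-6*t-7.
The remaining quadratic factors as (t-7)(t+1).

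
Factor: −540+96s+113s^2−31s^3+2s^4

Among the possible rational roots, s = 9 is a root, so (s−9) divides it; the quotient is 2s^3−13s^2−4s+60.
Next, s = −2 is a root, so (s+2) divides it; the quotient is 2s^2−17s+30.
The remaining quadratic factors as (2s−5)(s−6).

(2s−5)(s+2)(s−6)(s−9)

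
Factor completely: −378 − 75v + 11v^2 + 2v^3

Testing divisors of the constant over divisors of the leading coefficient, v = −7 is a root, so (v + 7) divides it; the quotient is 2v^2 − 3v − 54.
The remaining quadratic factors as (v − 6)(2v + 9).

(2v + 9)(v + 7)(v − 6)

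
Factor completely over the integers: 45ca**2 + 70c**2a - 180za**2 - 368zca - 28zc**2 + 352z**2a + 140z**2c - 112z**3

-(2z - 5a)(14z - 14c - 9a)(4z - c)

Group: 2z(-56z**2 + 70zc + 36za - 14c**2 - 9ca) - 5a(-56z**2 + 70zc + 36za - 14c**2 - 9ca); both groups contain (-56z**2 + 70zc + 36za - 14c**2 - 9ca), so (2z - 5a) is a factor with cofactor -56z**2 + 70zc + 36za - 14c**2 - 9ca.
The cofactor groups again: -56z**2 + 70zc + 36za - 14c**2 - 9ca = -14z(4z - c) + (14c + 9a)(4z - c); both groups contain (4z - c), giving -(14z - 14c - 9a)(4z - c).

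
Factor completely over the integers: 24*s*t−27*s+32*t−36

(3*s+4)*(8*t−9)

Group as (24*s*t−27*s) + (32*t−36) = 3*s*(8*t−9) + 4*(8*t−9).
Both groups share the factor (8*t−9).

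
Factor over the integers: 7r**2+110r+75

(7r+5)(r+15)

Need a pair with product 7·75 = 525 and sum 110: that's 105 and 5.
Split the middle term: 7r**2+105r + 5r+75 = 7r(r+15) + 5(r+15).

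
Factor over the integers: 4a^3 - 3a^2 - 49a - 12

(4a + 1)(a + 3)(a - 4)

Testing divisors of the constant over divisors of the leading coefficient, a = -1/4 is a root, giving the factor (4a + 1) and quotient a^2 - a - 12.
The remaining quadratic factors as (a - 4)(a + 3).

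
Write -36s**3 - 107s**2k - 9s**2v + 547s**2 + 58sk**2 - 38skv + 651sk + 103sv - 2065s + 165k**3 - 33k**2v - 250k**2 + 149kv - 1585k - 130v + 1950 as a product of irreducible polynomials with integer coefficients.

-(4s - 5k + v - 15)(9s + 11k - 13)(s + 3k - 10)

Group: 4s(-9s**2 - 38sk + 103s - 33k**2 + 149k - 130) + (-5k + v - 15)(-9s**2 - 38sk + 103s - 33k**2 + 149k - 130); both groups contain (-9s**2 - 38sk + 103s - 33k**2 + 149k - 130), so (4s - 5k + v - 15) is a factor with cofactor -9s**2 - 38sk + 103s - 33k**2 + 149k - 130.
The cofactor groups again: -9s**2 - 38sk + 103s - 33k**2 + 149k - 130 = -9s(s + 3k - 10) + (-11k + 13)(s + 3k - 10); both groups contain (s + 3k - 10), giving -(9s + 11k - 13)(s + 3k - 10).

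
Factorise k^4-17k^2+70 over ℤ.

(k^2-10)(k^2-7)

Substitute u = k^2 to get a quadratic in u, then factor.
k^2-7 is irreducible over ℤ (7 is not a perfect square).
k^2-10 is irreducible over ℤ (10 is not a perfect square).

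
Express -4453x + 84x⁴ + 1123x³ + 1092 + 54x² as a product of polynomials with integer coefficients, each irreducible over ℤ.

(3x + 7)(4x - 1)(7x - 12)(x + 13)

Testing divisors of the constant over divisors of the leading coefficient, x = -13 is a root, so (x + 13) is a factor; dividing leaves 84x³ + 31x² - 349x + 84.
Continuing, x = 1/4 is a root, so (4x - 1) is a factor; dividing leaves 21x² + 13x - 84.
The remaining quadratic factors as (7x - 12)(3x + 7).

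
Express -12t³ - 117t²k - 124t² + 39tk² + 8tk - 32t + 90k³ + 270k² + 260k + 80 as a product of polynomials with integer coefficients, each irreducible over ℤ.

Group: 3t(-4t² - 43tk - 44t - 30k² - 70k - 40) + (-3k - 2)(-4t² - 43tk - 44t - 30k² - 70k - 40); both groups contain (-4t² - 43tk - 44t - 30k² - 70k - 40), so (3t - 3k - 2) is a factor with cofactor -4t² - 43tk - 44t - 30k² - 70k - 40.
The cofactor groups again: -4t² - 43tk - 44t - 30k² - 70k - 40 = -t(4t + 3k + 4) + (-10k - 10)(4t + 3k + 4); both groups contain (4t + 3k + 4), giving -(t + 10k + 10)(4t + 3k + 4).

-(3t - 3k - 2)(t + 10k + 10)(4t + 3k + 4)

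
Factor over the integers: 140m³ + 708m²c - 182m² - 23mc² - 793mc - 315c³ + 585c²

(14m - 9c)(m + 5c)(10m + 7c - 13)

Group: m(140m² + 8mc - 182m - 63c² + 117c) + 5c(140m² + 8mc - 182m - 63c² + 117c); both groups contain (140m² + 8mc - 182m - 63c² + 117c), so (m + 5c) is a factor with cofactor 140m² + 8mc - 182m - 63c² + 117c.
The cofactor groups again: 140m² + 8mc - 182m - 63c² + 117c = 10m(14m - 9c) + (7c - 13)(14m - 9c); both groups contain (14m - 9c), giving (10m + 7c - 13)(14m - 9c).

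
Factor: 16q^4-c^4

(2q-c)(2q+c)(4q^2+c^2)

(2q)⁴ − (c)⁴ = ((2q)² − (c)²)((2q)² + (c)²); the first factor splits again, the second (4q^2+c^2) is irreducible.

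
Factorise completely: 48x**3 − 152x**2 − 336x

Pull out the common factor 8x, then factor the remaining trinomial.

8x(2x + 3)(3x − 14)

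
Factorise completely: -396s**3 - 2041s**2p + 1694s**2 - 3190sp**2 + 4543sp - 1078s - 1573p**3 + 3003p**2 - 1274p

-(4s + 11p - 14)(9s + 11p - 7)(11s + 13p)

Group: 11s(-36s**2 - 143sp + 154s - 121p**2 + 231p - 98) + 13p(-36s**2 - 143sp + 154s - 121p**2 + 231p - 98); both groups contain (-36s**2 - 143sp + 154s - 121p**2 + 231p - 98), so (11s + 13p) is a factor with cofactor -36s**2 - 143sp + 154s - 121p**2 + 231p - 98.
The cofactor groups again: -36s**2 - 143sp + 154s - 121p**2 + 231p - 98 = -4s(9s + 11p - 7) + (-11p + 14)(9s + 11p - 7); both groups contain (9s + 11p - 7), giving -(4s + 11p - 14)(9s + 11p - 7).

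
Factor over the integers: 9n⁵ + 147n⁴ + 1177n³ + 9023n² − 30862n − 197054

(3n + 11)(3n − 13)(n + 13)(n² + 4n + 106)

Testing divisors of the constant over divisors of the leading coefficient, n = −13 is a root, giving the factor (n + 13) and quotient 9n⁴ + 30n³ + 787n² − 1208n − 15158.
Next, n = −11/3 is a root, so (3n + 11) is a factor; dividing leaves 3n³ − n² + 266n − 1378.
Then n = 13/3 is a root, giving the factor (3n − 13) and quotient n² + 4n + 106.
The quadratic n² + 4n + 106 has discriminant −408 < 0 and is irreducible over ℤ.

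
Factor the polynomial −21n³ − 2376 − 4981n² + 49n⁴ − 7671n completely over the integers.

Testing divisors of the constant over divisors of the leading coefficient, n = −9 is a root, so (n + 9) divides it; the quotient is 49n³ − 462n² − 823n − 264.
Continuing, n = −3/7 is a root, giving the factor (7n + 3) and quotient 7n² − 69n − 88.
The remaining quadratic factors as (7n + 8)(n − 11).

(7n + 3)(7n + 8)(n + 9)(n − 11)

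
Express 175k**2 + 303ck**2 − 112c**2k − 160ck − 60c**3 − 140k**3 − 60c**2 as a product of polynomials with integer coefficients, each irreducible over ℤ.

Group: 5c(−12c**2 − 32ck + 35k**2) + (−4k + 5)(−12c**2 − 32ck + 35k**2); both groups contain (−12c**2 − 32ck + 35k**2), so (5c − 4k + 5) is a factor with cofactor −12c**2 − 32ck + 35k**2.
The cofactor groups again: −12c**2 − 32ck + 35k**2 = −2c(6c − 5k) − 7k(6c − 5k); both groups contain (6c − 5k), giving −(2c + 7k)(6c − 5k).

−(2c + 7k)(5c − 4k + 5)(6c − 5k)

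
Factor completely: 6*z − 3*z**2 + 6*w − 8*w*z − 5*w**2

Group: −w*(5*w + 3*z − 6) − z*(5*w + 3*z − 6); both groups contain (5*w + 3*z − 6).

−(5*w + 3*z − 6)*(w + z)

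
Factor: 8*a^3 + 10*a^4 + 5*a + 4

Group as (10*a^4 + 5*a) + (8*a^3 + 4) = 5*a*(2*a^3 + 1) + 4*(2*a^3 + 1).
Both groups share the factor (2*a^3 + 1).

(5*a + 4)*(2*a^3 + 1)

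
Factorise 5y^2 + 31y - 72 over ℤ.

Need a pair with product 5·(-72) = -360 and sum 31: that's -9 and 40.
Split the middle term: 5y^2 - 9y + 40y - 72 = y(5y - 9) + 8(5y - 9).

(5y - 9)(y + 8)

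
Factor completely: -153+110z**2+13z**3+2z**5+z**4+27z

By the rational root theorem, z = -3/2 is a root, so (2z+3) divides it; the quotient is z**4-z**3+8z**2+43z-51.
Continuing, z = 1 is a root, giving the factor (z-1) and quotient z**3+8z+51.
Continuing, z = -3 is a root, so (z+3) divides it; the quotient is z**2-3z+17.
The quadratic z**2-3z+17 has discriminant -59 < 0 and is irreducible over ℤ.

(2z+3)(z+3)(z-1)(z**2-3z+17)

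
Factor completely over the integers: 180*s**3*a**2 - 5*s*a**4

Factor out 5*s*a**2, leaving 36*s**2 - a**2, which is a difference of two squares.

5*a**2*s*(6*s - a)*(6*s + a)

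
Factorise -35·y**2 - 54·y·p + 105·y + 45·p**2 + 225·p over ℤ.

Group: -7·y·(5·y - 3·p - 15) - 15·p·(5·y - 3·p - 15); both groups contain (5·y - 3·p - 15).

-(5·y - 3·p - 15)·(7·y + 15·p)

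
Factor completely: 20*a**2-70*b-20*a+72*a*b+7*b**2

Group: 2*a*(10*a+b-10) + 7*b*(10*a+b-10); both groups contain (10*a+b-10).

(10*a+b-10)*(2*a+7*b)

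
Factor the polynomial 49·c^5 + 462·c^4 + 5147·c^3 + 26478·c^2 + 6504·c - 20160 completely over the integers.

(7·c + 8)·(7·c - 5)·(c + 6)·(c^2 + 3·c + 84)

Testing divisors of the constant over divisors of the leading coefficient, c = -8/7 is a root, so (7·c + 8) divides it; the quotient is 7·c^4 + 58·c^3 + 669·c^2 + 3018·c - 2520.
Then c = 5/7 is a root, giving the factor (7·c - 5) and quotient c^3 + 9·c^2 + 102·c + 504.
Then c = -6 is a root, giving the factor (c + 6) and quotient c^2 + 3·c + 84.
The quadratic c^2 + 3·c + 84 has discriminant -327 < 0 and is irreducible over ℤ.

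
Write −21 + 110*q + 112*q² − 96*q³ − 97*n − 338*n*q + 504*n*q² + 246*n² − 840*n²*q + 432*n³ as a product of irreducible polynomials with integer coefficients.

Group: 9*n*(48*n² − 72*n*q − 10*n + 24*q² + 14*q − 3) + (−4*q + 7)*(48*n² − 72*n*q − 10*n + 24*q² + 14*q − 3); both groups contain (48*n² − 72*n*q − 10*n + 24*q² + 14*q − 3), so (9*n − 4*q + 7) is a factor with cofactor 48*n² − 72*n*q − 10*n + 24*q² + 14*q − 3.
The cofactor groups again: 48*n² − 72*n*q − 10*n + 24*q² + 14*q − 3 = 8*n*(6*n − 6*q + 1) + (−4*q − 3)*(6*n − 6*q + 1); both groups contain (6*n − 6*q + 1), giving (8*n − 4*q − 3)*(6*n − 6*q + 1).

(6*n − 6*q + 1)*(8*n − 4*q − 3)*(9*n − 4*q + 7)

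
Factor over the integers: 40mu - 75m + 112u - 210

(5m + 14)(8u - 15)

Group as (40mu - 75m) + (112u - 210) = 5m(8u - 15) + 14(8u - 15).
Both groups share the factor (8u - 15).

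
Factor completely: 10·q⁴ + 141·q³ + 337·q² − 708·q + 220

(2·q + 11)·(5·q − 2)·(q + 10)·(q − 1)

Testing divisors of the constant over divisors of the leading coefficient, q = 1 is a root, so (q − 1) is a factor; dividing leaves 10·q³ + 151·q² + 488·q − 220.
Then q = 2/5 is a root, giving the factor (5·q − 2) and quotient 2·q² + 31·q + 110.
The remaining quadratic factors as (q + 10)(2·q + 11).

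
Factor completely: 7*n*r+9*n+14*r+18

Group as (7*n*r+9*n) + (14*r+18) = n*(7*r+9) + 2*(7*r+9).
Both groups share the factor (7*r+9).

(7*r+9)*(n+2)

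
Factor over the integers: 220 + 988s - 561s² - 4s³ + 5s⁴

(5s + 1)(s + 11)(s - 10)(s - 2)

Trying the rational-root candidates, s = -11 is a root, so (s + 11) divides it; the quotient is 5s³ - 59s² + 88s + 20.
Next, s = 2 is a root, so (s - 2) is a factor; dividing leaves 5s² - 49s - 10.
The remaining quadratic factors as (5s + 1)(s - 10).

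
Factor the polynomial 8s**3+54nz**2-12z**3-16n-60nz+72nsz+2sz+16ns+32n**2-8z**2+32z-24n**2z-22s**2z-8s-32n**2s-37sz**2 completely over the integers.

Group: 4n(-8ns-6nz+8n-4s**2+13sz+4s+12z**2-16z) + (-2s-z-2)(-8ns-6nz+8n-4s**2+13sz+4s+12z**2-16z); both groups contain (-8ns-6nz+8n-4s**2+13sz+4s+12z**2-16z), so (4n-2s-z-2) is a factor with cofactor -8ns-6nz+8n-4s**2+13sz+4s+12z**2-16z.
The cofactor groups again: -8ns-6nz+8n-4s**2+13sz+4s+12z**2-16z = -4s(2n+s-4z) + (-3z+4)(2n+s-4z); both groups contain (2n+s-4z), giving -(4s+3z-4)(2n+s-4z).

-(2n+s-4z)(4n-2s-z-2)(4s+3z-4)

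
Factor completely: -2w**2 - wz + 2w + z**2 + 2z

Group: -2w(w + z) + (z + 2)(w + z); both groups contain (w + z).

-(2w - z - 2)(w + z)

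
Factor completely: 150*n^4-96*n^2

Pull out the common factor 6*n^2; 25*n^2-16 is a difference of squares.

6*n^2*(5*n+4)*(5*n-4)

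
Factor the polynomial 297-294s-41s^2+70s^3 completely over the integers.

Trying the rational-root candidates, s = 3/2 is a root, so (2s-3) divides it; the quotient is 35s^2+32s-99.
The remaining quadratic factors as (5s+11)(7s-9).

(2s-3)(5s+11)(7s-9)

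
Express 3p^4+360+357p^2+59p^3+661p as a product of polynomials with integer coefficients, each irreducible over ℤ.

Testing divisors of the constant over divisors of the leading coefficient, p = −1 is a root, so (p+1) divides it; the quotient is 3p^3+56p^2+301p+360.
Then p = −5/3 is a root, so (3p+5) divides it; the quotient is p^2+17p+72.
The remaining quadratic factors as (p+8)(p+9).

(3p+5)(p+1)(p+8)(p+9)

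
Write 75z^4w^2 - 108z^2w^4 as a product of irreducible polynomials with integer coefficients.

3w^2z^2(5z - 6w)(5z + 6w)

Pull out the common factor 3z^2w^2; 25z^2 - 36w^2 is a difference of squares.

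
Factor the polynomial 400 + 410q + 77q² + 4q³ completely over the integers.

(4q + 5)(q + 10)(q + 8)

Among the possible rational roots, q = −8 is a root, so (q + 8) divides it; the quotient is 4q² + 45q + 50.
The remaining quadratic factors as (q + 10)(4q + 5).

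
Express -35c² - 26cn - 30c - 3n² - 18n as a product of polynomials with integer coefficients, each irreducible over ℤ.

-(5c + 3n)(7c + n + 6)

Group: -7c(5c + 3n) + (-n - 6)(5c + 3n); both groups contain (5c + 3n).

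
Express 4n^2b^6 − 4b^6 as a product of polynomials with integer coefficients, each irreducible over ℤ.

4b^6(n + 1)(n − 1)

Pull out the common factor 4b^6, leaving n^2 − 1.
Recognize a difference of squares with the parts n and 1.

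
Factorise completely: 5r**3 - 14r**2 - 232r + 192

Among the possible rational roots, r = -6 is a root, so (r + 6) divides it; the quotient is 5r**2 - 44r + 32.
The remaining quadratic factors as (r - 8)(5r - 4).

(5r - 4)(r + 6)(r - 8)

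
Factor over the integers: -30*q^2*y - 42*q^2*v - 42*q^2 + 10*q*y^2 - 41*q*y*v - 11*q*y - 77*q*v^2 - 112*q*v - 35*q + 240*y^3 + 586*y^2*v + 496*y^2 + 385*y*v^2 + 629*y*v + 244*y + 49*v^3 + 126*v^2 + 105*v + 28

Group: 3*q*(-10*q*y - 14*q*v - 14*q + 30*y^2 + 47*y*v + 47*y + 7*v^2 + 14*v + 7) + (8*y + 7*v + 4)*(-10*q*y - 14*q*v - 14*q + 30*y^2 + 47*y*v + 47*y + 7*v^2 + 14*v + 7); both groups contain (-10*q*y - 14*q*v - 14*q + 30*y^2 + 47*y*v + 47*y + 7*v^2 + 14*v + 7), so (3*q + 8*y + 7*v + 4) is a factor with cofactor -10*q*y - 14*q*v - 14*q + 30*y^2 + 47*y*v + 47*y + 7*v^2 + 14*v + 7.
The cofactor groups again: -10*q*y - 14*q*v - 14*q + 30*y^2 + 47*y*v + 47*y + 7*v^2 + 14*v + 7 = -5*y*(2*q - 6*y - v - 1) + (-7*v - 7)*(2*q - 6*y - v - 1); both groups contain (2*q - 6*y - v - 1), giving -(5*y + 7*v + 7)*(2*q - 6*y - v - 1).

-(2*q - 6*y - v - 1)*(3*q + 8*y + 7*v + 4)*(5*y + 7*v + 7)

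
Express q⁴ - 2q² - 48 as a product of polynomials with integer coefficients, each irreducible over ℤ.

(q² + 6)(q² - 8)

Substitute u = q² to get a quadratic in u, then factor.
q² + 6 is irreducible over ℤ (always positive, so no real roots).
q² - 8 is irreducible over ℤ (8 is not a perfect square).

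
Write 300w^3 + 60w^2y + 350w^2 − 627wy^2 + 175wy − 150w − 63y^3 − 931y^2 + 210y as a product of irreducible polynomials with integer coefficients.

Group: 10w(30w^2 + 3wy − 10w − 63y^2 + 14y) + (y + 15)(30w^2 + 3wy − 10w − 63y^2 + 14y); both groups contain (30w^2 + 3wy − 10w − 63y^2 + 14y), so (10w + y + 15) is a factor with cofactor 30w^2 + 3wy − 10w − 63y^2 + 14y.
The cofactor groups again: 30w^2 + 3wy − 10w − 63y^2 + 14y = 5w(6w + 9y − 2) − 7y(6w + 9y − 2); both groups contain (6w + 9y − 2), giving (5w − 7y)(6w + 9y − 2).

(10w + y + 15)(5w − 7y)(6w + 9y − 2)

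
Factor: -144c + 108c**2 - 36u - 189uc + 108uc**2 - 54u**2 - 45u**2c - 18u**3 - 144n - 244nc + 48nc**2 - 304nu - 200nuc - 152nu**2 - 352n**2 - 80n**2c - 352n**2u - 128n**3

Group: 4n(-32n**2 - 16nu - 20nc - 16n - 2u**2 - 5uc - 4u + 12c**2 - 16c) + (9u + 9)(-32n**2 - 16nu - 20nc - 16n - 2u**2 - 5uc - 4u + 12c**2 - 16c); both groups contain (-32n**2 - 16nu - 20nc - 16n - 2u**2 - 5uc - 4u + 12c**2 - 16c), so (4n + 9u + 9) is a factor with cofactor -32n**2 - 16nu - 20nc - 16n - 2u**2 - 5uc - 4u + 12c**2 - 16c.
The cofactor groups again: -32n**2 - 16nu - 20nc - 16n - 2u**2 - 5uc - 4u + 12c**2 - 16c = -8n(4n + u + 4c) + (-2u + 3c - 4)(4n + u + 4c); both groups contain (4n + u + 4c), giving -(8n + 2u - 3c + 4)(4n + u + 4c).

-(8n + 2u - 3c + 4)(4n + u + 4c)(4n + 9u + 9)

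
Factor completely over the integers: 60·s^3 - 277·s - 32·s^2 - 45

(2·s - 5)·(5·s + 9)·(6·s + 1)

Among the possible rational roots, s = 5/2 is a root, giving the factor (2·s - 5) and quotient 30·s^2 + 59·s + 9.
The remaining quadratic factors as (6·s + 1)(5·s + 9).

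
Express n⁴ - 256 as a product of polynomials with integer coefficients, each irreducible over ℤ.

(n + 4)*(n - 4)*(n² + 16)

Difference of squares twice: with A = n and B = 4, A⁴ − B⁴ = (A² − B²)(A² + B²), and A² − B² factors again.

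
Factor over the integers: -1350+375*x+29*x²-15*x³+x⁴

(x+5)*(x-5)*(x-6)*(x-9)

Testing divisors of the constant over divisors of the leading coefficient, x = 6 is a root, giving the factor (x-6) and quotient x³-9*x²-25*x+225.
Next, x = 5 is a root, giving the factor (x-5) and quotient x²-4*x-45.
The remaining quadratic factors as (x+5)(x-9).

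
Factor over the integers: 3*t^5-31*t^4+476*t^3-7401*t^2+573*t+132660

Among the possible rational roots, t = 12 is a root, giving the factor (t-12) and quotient 3*t^4+5*t^3+536*t^2-969*t-11055.
Then t = 5 is a root, so (t-5) is a factor; dividing leaves 3*t^3+20*t^2+636*t+2211.
Continuing, t = -11/3 is a root, so (3*t+11) is a factor; dividing leaves t^2+3*t+201.
The quadratic t^2+3*t+201 has discriminant -795 < 0 and is irreducible over ℤ.

(3*t+11)*(t-12)*(t-5)*(t^2+3*t+201)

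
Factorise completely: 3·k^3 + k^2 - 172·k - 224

Trying the rational-root candidates, k = -7 is a root, so (k + 7) is a factor; dividing leaves 3·k^2 - 20·k - 32.
The remaining quadratic factors as (k - 8)(3·k + 4).

(3·k + 4)·(k + 7)·(k - 8)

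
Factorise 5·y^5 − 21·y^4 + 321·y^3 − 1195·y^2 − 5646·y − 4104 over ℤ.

(5·y + 9)·(y + 1)·(y − 6)·(y^2 − y + 76)

Trying the rational-root candidates, y = 6 is a root, so (y − 6) divides it; the quotient is 5·y^4 + 9·y^3 + 375·y^2 + 1055·y + 684.
Then y = −9/5 is a root, giving the factor (5·y + 9) and quotient y^3 + 75·y + 76.
Then y = −1 is a root, so (y + 1) is a factor; dividing leaves y^2 − y + 76.
The quadratic y^2 − y + 76 has discriminant −303 < 0 and is irreducible over ℤ.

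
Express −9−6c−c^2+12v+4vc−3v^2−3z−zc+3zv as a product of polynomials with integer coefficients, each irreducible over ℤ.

Group: 3v(z−v+c+3) + (−c−3)(z−v+c+3); both groups contain (z−v+c+3).

(3v−c−3)(z−v+c+3)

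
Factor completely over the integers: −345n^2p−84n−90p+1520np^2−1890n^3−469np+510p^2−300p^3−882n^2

−(14n+15p)(15n−10p+2)(9n−2p+3)

Group: 15n(−126n^2−107np−42n+30p^2−45p) + (−10p+2)(−126n^2−107np−42n+30p^2−45p); both groups contain (−126n^2−107np−42n+30p^2−45p), so (15n−10p+2) is a factor with cofactor −126n^2−107np−42n+30p^2−45p.
The cofactor groups again: −126n^2−107np−42n+30p^2−45p = −14n(9n−2p+3) − 15p(9n−2p+3); both groups contain (9n−2p+3), giving −(14n+15p)(9n−2p+3).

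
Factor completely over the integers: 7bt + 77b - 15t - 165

Group as (7bt + 77b) + (-15t - 165) = 7b(t + 11) - 15(t + 11).
Both groups share the factor (t + 11).

(7b - 15)(t + 11)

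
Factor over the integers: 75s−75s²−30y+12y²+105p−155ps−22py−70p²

Group: −10p(7p−2y+5s) + (−6y−15s+15)(7p−2y+5s); both groups contain (7p−2y+5s).

−(10p+6y+15s−15)(7p−2y+5s)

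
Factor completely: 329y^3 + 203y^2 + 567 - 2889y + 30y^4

(2y + 9)(3y - 7)(5y - 1)(y + 9)

Among the possible rational roots, y = -9 is a root, giving the factor (y + 9) and quotient 30y^3 + 59y^2 - 328y + 63.
Next, y = 7/3 is a root, so (3y - 7) is a factor; dividing leaves 10y^2 + 43y - 9.
The remaining quadratic factors as (2y + 9)(5y - 1).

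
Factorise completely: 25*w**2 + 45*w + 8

Need a pair with product 25·8 = 200 and sum 45: that's 40 and 5.
Split the middle term: 25*w**2 + 40*w + 5*w + 8 = 5*w*(5*w + 8) + (5*w + 8).

(5*w + 1)*(5*w + 8)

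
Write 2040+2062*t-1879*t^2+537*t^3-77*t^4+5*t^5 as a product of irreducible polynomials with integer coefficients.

Testing divisors of the constant over divisors of the leading coefficient, t = 5 is a root, so (t-5) is a factor; dividing leaves 5*t^4-52*t^3+277*t^2-494*t-408.
Next, t = 4 is a root, giving the factor (t-4) and quotient 5*t^3-32*t^2+149*t+102.
Continuing, t = -3/5 is a root, giving the factor (5*t+3) and quotient t^2-7*t+34.
The quadratic t^2-7*t+34 has discriminant -87 < 0 and is irreducible over ℤ.

(5*t+3)*(t-4)*(t-5)*(t^2-7*t+34)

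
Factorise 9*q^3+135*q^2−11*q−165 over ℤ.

Group as (9*q^3−11*q) + (135*q^2−165) = q*(9*q^2−11) + 15*(9*q^2−11).
Both groups share the factor (9*q^2−11).

(q+15)*(9*q^2−11)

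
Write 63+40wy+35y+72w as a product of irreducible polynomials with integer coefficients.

(5y+9)(8w+7)

Group as (40wy+72w) + (35y+63) = 8w(5y+9) + 7(5y+9).
Both groups share the factor (5y+9).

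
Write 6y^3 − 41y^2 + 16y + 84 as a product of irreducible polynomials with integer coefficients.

(6y + 7)(y − 2)(y − 6)

Trying the rational-root candidates, y = 2 is a root, so (y − 2) divides it; the quotient is 6y^2 − 29y − 42.
The remaining quadratic factors as (y − 6)(6y + 7).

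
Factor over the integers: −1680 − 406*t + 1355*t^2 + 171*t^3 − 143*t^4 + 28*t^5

(4*t − 5)*(7*t + 8)*(t + 2)*(t^2 − 7*t + 21)

By the rational root theorem, t = −2 is a root, so (t + 2) divides it; the quotient is 28*t^4 − 199*t^3 + 569*t^2 + 217*t − 840.
Next, t = −8/7 is a root, so (7*t + 8) divides it; the quotient is 4*t^3 − 33*t^2 + 119*t − 105.
Continuing, t = 5/4 is a root, giving the factor (4*t − 5) and quotient t^2 − 7*t + 21.
The quadratic t^2 − 7*t + 21 has discriminant −35 < 0 and is irreducible over ℤ.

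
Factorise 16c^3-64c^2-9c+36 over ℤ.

(4c+3)(4c-3)(c-4)

By the rational root theorem, c = 3/4 is a root, so (4c-3) divides it; the quotient is 4c^2-13c-12.
The remaining quadratic factors as (4c+3)(c-4).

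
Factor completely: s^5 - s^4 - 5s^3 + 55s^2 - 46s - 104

Testing divisors of the constant over divisors of the leading coefficient, s = 2 is a root, giving the factor (s - 2) and quotient s^4 + s^3 - 3s^2 + 49s + 52.
Continuing, s = -4 is a root, so (s + 4) divides it; the quotient is s^3 - 3s^2 + 9s + 13.
Next, s = -1 is a root, so (s + 1) divides it; the quotient is s^2 - 4s + 13.
The quadratic s^2 - 4s + 13 has discriminant -36 < 0 and is irreducible over ℤ.

(s + 1)(s + 4)(s - 2)(s^2 - 4s + 13)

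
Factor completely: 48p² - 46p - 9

Need a pair with product 48·(-9) = -432 and sum -46: that's -54 and 8.
Split the middle term: 48p² - 54p + 8p - 9 = 6p(8p - 9) + (8p - 9).

(6p + 1)(8p - 9)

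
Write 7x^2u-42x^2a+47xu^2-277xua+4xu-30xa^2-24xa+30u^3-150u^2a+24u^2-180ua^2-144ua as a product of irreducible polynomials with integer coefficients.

(u-6a)(7x+5u+5a+4)(x+6u)

Group: x(7xu-42xa+5u^2-25ua+4u-30a^2-24a) + 6u(7xu-42xa+5u^2-25ua+4u-30a^2-24a); both groups contain (7xu-42xa+5u^2-25ua+4u-30a^2-24a), so (x+6u) is a factor with cofactor 7xu-42xa+5u^2-25ua+4u-30a^2-24a.
The cofactor groups again: 7xu-42xa+5u^2-25ua+4u-30a^2-24a = 7x(u-6a) + (5u+5a+4)(u-6a); both groups contain (u-6a), giving (7x+5u+5a+4)(u-6a).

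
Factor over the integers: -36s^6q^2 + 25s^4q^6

Every term has a factor of s^4q^2; factoring it out leaves -36s^2 + 25q^4.
Recognize a difference of squares with the parts 5q^2 and 6s.

-q^2s^4(6s - 5q^2)(6s + 5q^2)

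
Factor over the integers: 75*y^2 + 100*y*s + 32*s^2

Group: 15*y*(5*y + 4*s) + 8*s*(5*y + 4*s); both groups contain (5*y + 4*s).

(5*y + 4*s)*(15*y + 8*s)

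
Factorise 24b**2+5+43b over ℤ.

Need a pair with product 24·5 = 120 and sum 43: that's 40 and 3.
Split the middle term: 24b**2+40b + 3b+5 = 8b(3b+5) + (3b+5).

(3b+5)(8b+1)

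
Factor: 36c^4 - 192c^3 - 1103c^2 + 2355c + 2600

Among the possible rational roots, c = 5/2 is a root, so (2c - 5) divides it; the quotient is 18c^3 - 51c^2 - 679c - 520.
Then c = 8 is a root, so (c - 8) divides it; the quotient is 18c^2 + 93c + 65.
The remaining quadratic factors as (6c + 5)(3c + 13).

(2c - 5)(3c + 13)(6c + 5)(c - 8)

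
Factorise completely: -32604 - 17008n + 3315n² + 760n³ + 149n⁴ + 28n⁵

(4n - 13)(7n + 11)(n + 6)(n² + n + 38)

Trying the rational-root candidates, n = -6 is a root, giving the factor (n + 6) and quotient 28n⁴ - 19n³ + 874n² - 1929n - 5434.
Then n = 13/4 is a root, giving the factor (4n - 13) and quotient 7n³ + 18n² + 277n + 418.
Then n = -11/7 is a root, so (7n + 11) divides it; the quotient is n² + n + 38.
The quadratic n² + n + 38 has discriminant -151 < 0 and is irreducible over ℤ.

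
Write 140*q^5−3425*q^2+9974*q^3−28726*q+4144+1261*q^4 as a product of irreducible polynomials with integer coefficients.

Trying the rational-root candidates, q = −7/4 is a root, giving the factor (4*q+7) and quotient 35*q^4+254*q^3+2049*q^2−4442*q+592.
Continuing, q = 8/5 is a root, so (5*q−8) is a factor; dividing leaves 7*q^3+62*q^2+509*q−74.
Next, q = 1/7 is a root, so (7*q−1) is a factor; dividing leaves q^2+9*q+74.
The quadratic q^2+9*q+74 has discriminant −215 < 0 and is irreducible over ℤ.

(4*q+7)*(5*q−8)*(7*q−1)*(q^2+9*q+74)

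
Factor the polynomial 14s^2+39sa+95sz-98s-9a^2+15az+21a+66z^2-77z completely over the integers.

(14s-3a+11z)(s+3a+6z-7)

Group: s(14s-3a+11z) + (3a+6z-7)(14s-3a+11z); both groups contain (14s-3a+11z).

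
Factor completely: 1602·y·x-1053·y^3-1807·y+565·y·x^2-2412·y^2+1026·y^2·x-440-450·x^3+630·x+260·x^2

Group: 9·y·(-117·y^2-16·y·x-164·y+45·x^2+10·x-55) + (-10·x+8)·(-117·y^2-16·y·x-164·y+45·x^2+10·x-55); both groups contain (-117·y^2-16·y·x-164·y+45·x^2+10·x-55), so (9·y-10·x+8) is a factor with cofactor -117·y^2-16·y·x-164·y+45·x^2+10·x-55.
The cofactor groups again: -117·y^2-16·y·x-164·y+45·x^2+10·x-55 = -9·y·(13·y+9·x+11) + (5·x-5)·(13·y+9·x+11); both groups contain (13·y+9·x+11), giving -(9·y-5·x+5)·(13·y+9·x+11).

-(9·y-10·x+8)·(9·y-5·x+5)·(13·y+9·x+11)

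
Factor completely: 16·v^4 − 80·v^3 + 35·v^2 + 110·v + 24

(4·v + 1)·(4·v + 3)·(v − 2)·(v − 4)

Trying the rational-root candidates, v = 4 is a root, so (v − 4) is a factor; dividing leaves 16·v^3 − 16·v^2 − 29·v − 6.
Continuing, v = −3/4 is a root, so (4·v + 3) divides it; the quotient is 4·v^2 − 7·v − 2.
The remaining quadratic factors as (4·v + 1)(v − 2).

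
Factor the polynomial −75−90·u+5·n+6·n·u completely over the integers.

Group as (6·n·u+5·n) + (−90·u−75) = n·(6·u+5) − 15·(6·u+5).
Both groups share the factor (6·u+5).

(6·u+5)·(n−15)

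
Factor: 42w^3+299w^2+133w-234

(2w+13)(3w-2)(7w+9)

Testing divisors of the constant over divisors of the leading coefficient, w = -13/2 is a root, giving the factor (2w+13) and quotient 21w^2+13w-18.
The remaining quadratic factors as (7w+9)(3w-2).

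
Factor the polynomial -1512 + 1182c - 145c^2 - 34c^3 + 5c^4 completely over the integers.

Trying the rational-root candidates, c = 7 is a root, so (c - 7) is a factor; dividing leaves 5c^3 + c^2 - 138c + 216.
Next, c = 9/5 is a root, so (5c - 9) is a factor; dividing leaves c^2 + 2c - 24.
The remaining quadratic factors as (c - 4)(c + 6).

(5c - 9)(c + 6)(c - 4)(c - 7)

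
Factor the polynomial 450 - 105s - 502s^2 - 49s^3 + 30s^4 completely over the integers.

(5s + 6)(6s - 5)(s + 3)(s - 5)

Among the possible rational roots, s = -6/5 is a root, so (5s + 6) divides it; the quotient is 6s^3 - 17s^2 - 80s + 75.
Next, s = -3 is a root, so (s + 3) is a factor; dividing leaves 6s^2 - 35s + 25.
The remaining quadratic factors as (6s - 5)(s - 5).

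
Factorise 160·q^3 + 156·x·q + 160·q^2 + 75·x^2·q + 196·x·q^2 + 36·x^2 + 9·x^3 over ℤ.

(x + 4·q + 4)·(3·x + 5·q)·(3·x + 8·q)

Group: 3·x·(3·x^2 + 20·x·q + 12·x + 32·q^2 + 32·q) + 5·q·(3·x^2 + 20·x·q + 12·x + 32·q^2 + 32·q); both groups contain (3·x^2 + 20·x·q + 12·x + 32·q^2 + 32·q), so (3·x + 5·q) is a factor with cofactor 3·x^2 + 20·x·q + 12·x + 32·q^2 + 32·q.
The cofactor groups again: 3·x^2 + 20·x·q + 12·x + 32·q^2 + 32·q = x·(3·x + 8·q) + (4·q + 4)·(3·x + 8·q); both groups contain (3·x + 8·q), giving (x + 4·q + 4)·(3·x + 8·q).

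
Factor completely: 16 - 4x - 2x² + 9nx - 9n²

-(3n - 2x + 4)(3n - x - 4)

Group: -3n(3n - 2x + 4) + (x + 4)(3n - 2x + 4); both groups contain (3n - 2x + 4).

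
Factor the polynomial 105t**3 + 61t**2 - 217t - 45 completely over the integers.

(3t + 5)(5t + 1)(7t - 9)

Trying the rational-root candidates, t = -5/3 is a root, so (3t + 5) is a factor; dividing leaves 35t**2 - 38t - 9.
The remaining quadratic factors as (7t - 9)(5t + 1).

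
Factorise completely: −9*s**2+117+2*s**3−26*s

(2*s−9)*(s**2−13)

Group as (2*s**3−26*s) + (−9*s**2+117) = 2*s*(s**2−13) − 9*(s**2−13).
Both groups share the factor (s**2−13).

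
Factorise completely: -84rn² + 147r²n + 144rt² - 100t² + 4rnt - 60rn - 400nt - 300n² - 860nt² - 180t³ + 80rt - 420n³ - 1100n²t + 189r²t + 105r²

Group: 7n(21r² - 12rn + 16rt - 60n² - 80nt - 20t²) + (9t + 5)(21r² - 12rn + 16rt - 60n² - 80nt - 20t²); both groups contain (21r² - 12rn + 16rt - 60n² - 80nt - 20t²), so (7n + 9t + 5) is a factor with cofactor 21r² - 12rn + 16rt - 60n² - 80nt - 20t².
The cofactor groups again: 21r² - 12rn + 16rt - 60n² - 80nt - 20t² = 7r(3r - 6n - 2t) + (10n + 10t)(3r - 6n - 2t); both groups contain (3r - 6n - 2t), giving (7r + 10n + 10t)(3r - 6n - 2t).

(3r - 6n - 2t)(7r + 10n + 10t)(7n + 9t + 5)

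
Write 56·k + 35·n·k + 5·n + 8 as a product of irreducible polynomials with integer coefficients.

(5·n + 8)·(7·k + 1)

Group as (35·n·k + 5·n) + (56·k + 8) = 5·n·(7·k + 1) + 8·(7·k + 1).
Both groups share the factor (7·k + 1).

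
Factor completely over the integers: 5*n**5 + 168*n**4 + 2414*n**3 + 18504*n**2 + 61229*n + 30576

(5*n + 3)*(n + 13)*(n + 7)*(n**2 + 13*n + 112)

By the rational root theorem, n = -13 is a root, so (n + 13) is a factor; dividing leaves 5*n**4 + 103*n**3 + 1075*n**2 + 4529*n + 2352.
Continuing, n = -3/5 is a root, giving the factor (5*n + 3) and quotient n**3 + 20*n**2 + 203*n + 784.
Next, n = -7 is a root, so (n + 7) is a factor; dividing leaves n**2 + 13*n + 112.
The quadratic n**2 + 13*n + 112 has discriminant -279 < 0 and is irreducible over ℤ.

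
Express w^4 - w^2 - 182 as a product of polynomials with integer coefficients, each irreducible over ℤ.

(w^2 + 13)(w^2 - 14)

Substitute u = w^2 to get a quadratic in u, then factor.
w^2 - 14 is irreducible over ℤ (14 is not a perfect square).
w^2 + 13 is irreducible over ℤ (always positive, so no real roots).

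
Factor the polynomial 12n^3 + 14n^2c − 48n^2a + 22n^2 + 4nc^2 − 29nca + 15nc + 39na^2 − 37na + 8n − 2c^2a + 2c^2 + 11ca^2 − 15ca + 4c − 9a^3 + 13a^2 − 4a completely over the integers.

Group: 2n(6n^2 + 4nc − 21na + 11n − 2ca + 2c + 9a^2 − 13a + 4) + (c − a)(6n^2 + 4nc − 21na + 11n − 2ca + 2c + 9a^2 − 13a + 4); both groups contain (6n^2 + 4nc − 21na + 11n − 2ca + 2c + 9a^2 − 13a + 4), so (2n + c − a) is a factor with cofactor 6n^2 + 4nc − 21na + 11n − 2ca + 2c + 9a^2 − 13a + 4.
The cofactor groups again: 6n^2 + 4nc − 21na + 11n − 2ca + 2c + 9a^2 − 13a + 4 = 3n(2n − a + 1) + (2c − 9a + 4)(2n − a + 1); both groups contain (2n − a + 1), giving (3n + 2c − 9a + 4)(2n − a + 1).

(3n + 2c − 9a + 4)(2n − a + 1)(2n + c − a)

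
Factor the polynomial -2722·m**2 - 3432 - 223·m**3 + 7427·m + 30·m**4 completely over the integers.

Trying the rational-root candidates, m = 11/6 is a root, giving the factor (6·m - 11) and quotient 5·m**3 - 28·m**2 - 505·m + 312.
Next, m = 13 is a root, so (m - 13) divides it; the quotient is 5·m**2 + 37·m - 24.
The remaining quadratic factors as (m + 8)(5·m - 3).

(5·m - 3)·(6·m - 11)·(m + 8)·(m - 13)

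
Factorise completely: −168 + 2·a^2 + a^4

(a^2 + 14)·(a^2 − 12)

Substitute u = a^2 to get a quadratic in u, then factor.
a^2 + 14 is irreducible over ℤ (always positive, so no real roots).
a^2 − 12 is irreducible over ℤ (12 is not a perfect square).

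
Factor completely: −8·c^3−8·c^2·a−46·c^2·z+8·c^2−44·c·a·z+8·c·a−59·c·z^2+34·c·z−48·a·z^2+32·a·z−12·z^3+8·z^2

Group: 4·c·(−2·c^2−11·c·z+2·c−12·z^2+8·z) + (4·a+z)·(−2·c^2−11·c·z+2·c−12·z^2+8·z); both groups contain (−2·c^2−11·c·z+2·c−12·z^2+8·z), so (4·c+4·a+z) is a factor with cofactor −2·c^2−11·c·z+2·c−12·z^2+8·z.
The cofactor groups again: −2·c^2−11·c·z+2·c−12·z^2+8·z = −2·c·(c+4·z) + (−3·z+2)·(c+4·z); both groups contain (c+4·z), giving −(2·c+3·z−2)·(c+4·z).

−(2·c+3·z−2)·(4·c+4·a+z)·(c+4·z)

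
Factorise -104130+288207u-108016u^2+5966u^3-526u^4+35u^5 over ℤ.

Testing divisors of the constant over divisors of the leading coefficient, u = 13/5 is a root, so (5u-13) divides it; the quotient is 7u^4-87u^3+967u^2-19089u+8010.
Then u = 3/7 is a root, giving the factor (7u-3) and quotient u^3-12u^2+133u-2670.
Then u = 15 is a root, so (u-15) is a factor; dividing leaves u^2+3u+178.
The quadratic u^2+3u+178 has discriminant -703 < 0 and is irreducible over ℤ.

(5u-13)(7u-3)(u-15)(u^2+3u+178)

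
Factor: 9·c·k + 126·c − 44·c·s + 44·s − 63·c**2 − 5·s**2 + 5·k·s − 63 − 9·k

−(7·c − k + s − 7)·(9·c + 5·s − 9)

Group: −9·c·(7·c − k + s − 7) + (−5·s + 9)·(7·c − k + s − 7); both groups contain (7·c − k + s − 7).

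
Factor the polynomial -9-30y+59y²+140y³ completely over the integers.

By the rational root theorem, y = -3/5 is a root, so (5y+3) is a factor; dividing leaves 28y²-5y-3.
The remaining quadratic factors as (4y+1)(7y-3).

(4y+1)(5y+3)(7y-3)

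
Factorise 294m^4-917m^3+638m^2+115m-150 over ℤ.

(6m-5)(7m+3)(7m-5)(m-2)

By the rational root theorem, m = 5/6 is a root, so (6m-5) is a factor; dividing leaves 49m^3-112m^2+13m+30.
Next, m = 5/7 is a root, giving the factor (7m-5) and quotient 7m^2-11m-6.
The remaining quadratic factors as (7m+3)(m-2).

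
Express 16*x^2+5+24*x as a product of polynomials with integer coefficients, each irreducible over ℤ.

(4*x+1)*(4*x+5)

Need a pair with product 16·5 = 80 and sum 24: that's 4 and 20.
Split the middle term: 16*x^2+4*x + 20*x+5 = 4*x*(4*x+1) + 5*(4*x+1).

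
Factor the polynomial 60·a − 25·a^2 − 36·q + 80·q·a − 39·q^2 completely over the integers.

Group: −3·q·(13·q − 5·a + 12) + 5·a·(13·q − 5·a + 12); both groups contain (13·q − 5·a + 12).

−(13·q − 5·a + 12)·(3·q − 5·a)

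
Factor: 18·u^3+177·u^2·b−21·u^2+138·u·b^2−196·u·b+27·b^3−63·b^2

Group: 3·u·(6·u^2+57·u·b−7·u+27·b^2−63·b) + b·(6·u^2+57·u·b−7·u+27·b^2−63·b); both groups contain (6·u^2+57·u·b−7·u+27·b^2−63·b), so (3·u+b) is a factor with cofactor 6·u^2+57·u·b−7·u+27·b^2−63·b.
The cofactor groups again: 6·u^2+57·u·b−7·u+27·b^2−63·b = 6·u·(u+9·b) + (3·b−7)·(u+9·b); both groups contain (u+9·b), giving (6·u+3·b−7)·(u+9·b).

(6·u+3·b−7)·(u+9·b)·(3·u+b)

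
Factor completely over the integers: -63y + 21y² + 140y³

Pull out the common factor 7y, then factor the remaining trinomial.

7y(4y + 3)(5y - 3)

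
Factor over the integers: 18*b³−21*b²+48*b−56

(6*b−7)*(3*b²+8)

Group as (18*b³+48*b) + (−21*b²−56) = 6*b*(3*b²+8) − 7*(3*b²+8).
Both groups share the factor (3*b²+8).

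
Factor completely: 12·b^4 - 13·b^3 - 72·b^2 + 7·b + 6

Trying the rational-root candidates, b = 1/3 is a root, so (3·b - 1) divides it; the quotient is 4·b^3 - 3·b^2 - 25·b - 6.
Next, b = 3 is a root, so (b - 3) is a factor; dividing leaves 4·b^2 + 9·b + 2.
The remaining quadratic factors as (b + 2)(4·b + 1).

(3·b - 1)·(4·b + 1)·(b + 2)·(b - 3)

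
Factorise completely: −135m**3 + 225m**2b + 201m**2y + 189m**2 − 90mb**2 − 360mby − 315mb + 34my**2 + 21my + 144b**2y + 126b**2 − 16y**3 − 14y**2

−(3m − 3b + y)(9m − 6b − 2y)(5m − 8y − 7)

Group: 3m(−45m**2 + 30mb + 82my + 63m − 48by − 42b − 16y**2 − 14y) + (−3b + y)(−45m**2 + 30mb + 82my + 63m − 48by − 42b − 16y**2 − 14y); both groups contain (−45m**2 + 30mb + 82my + 63m − 48by − 42b − 16y**2 − 14y), so (3m − 3b + y) is a factor with cofactor −45m**2 + 30mb + 82my + 63m − 48by − 42b − 16y**2 − 14y.
The cofactor groups again: −45m**2 + 30mb + 82my + 63m − 48by − 42b − 16y**2 − 14y = −9m(5m − 8y − 7) + (6b + 2y)(5m − 8y − 7); both groups contain (5m − 8y − 7), giving −(9m − 6b − 2y)(5m − 8y − 7).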